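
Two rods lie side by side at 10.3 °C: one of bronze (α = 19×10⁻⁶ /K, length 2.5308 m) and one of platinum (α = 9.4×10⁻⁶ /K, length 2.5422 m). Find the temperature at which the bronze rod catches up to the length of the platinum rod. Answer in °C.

Equal length when α₁L₁ΔT − α₂L₂ΔT = L₂ − L₁ = 1.14×10⁻² m
α₁L₁ = 4.80852×10⁻⁵, α₂L₂ = 2.389668×10⁻⁵ → Δ(αL) = 2.418852×10⁻⁵ m/K
ΔT = 1.14×10⁻² / 2.418852×10⁻⁵ = 471.298 K, so T = 10.3 + 471.298 = 481.598 °C

T = 481.6 °C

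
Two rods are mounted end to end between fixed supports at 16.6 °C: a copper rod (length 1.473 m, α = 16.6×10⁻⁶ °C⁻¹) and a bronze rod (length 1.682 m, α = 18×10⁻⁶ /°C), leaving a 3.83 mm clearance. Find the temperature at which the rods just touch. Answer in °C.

α₁L₁ = 2.44518×10⁻⁵ m/K, α₂L₂ = 3.0276×10⁻⁵ m/K → total 5.47278×10⁻⁵ m/K
ΔT = g/(α₁L₁+α₂L₂) = 3.83×10⁻³ / 5.47278×10⁻⁵ = 69.983 K
T = 16.6 + 69.983 = 86.583 °C

T = 86.6 °C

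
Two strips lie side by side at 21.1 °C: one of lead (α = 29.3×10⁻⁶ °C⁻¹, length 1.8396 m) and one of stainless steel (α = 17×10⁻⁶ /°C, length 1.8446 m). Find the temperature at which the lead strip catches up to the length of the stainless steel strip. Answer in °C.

Equal length when α₁L₁ΔT − α₂L₂ΔT = L₂ − L₁ = 5.00×10⁻³ m
α₁L₁ = 5.390028×10⁻⁵, α₂L₂ = 3.13582×10⁻⁵ → Δ(αL) = 2.254208×10⁻⁵ m/K
ΔT = 5.00×10⁻³ / 2.254208×10⁻⁵ = 221.807 K, so T = 21.1 + 221.807 = 242.907 °C

T = 242.9 °C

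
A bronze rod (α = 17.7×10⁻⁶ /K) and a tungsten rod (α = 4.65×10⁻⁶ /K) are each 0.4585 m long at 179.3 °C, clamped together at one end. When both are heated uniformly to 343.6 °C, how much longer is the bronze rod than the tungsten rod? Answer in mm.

0.983 mm

ΔT = 164.3 K
bronze: ΔL = 17.7×10⁻⁶ × 0.4585 m × 164.3 = 1.3334×10⁻³ m = 1.3334 mm
tungsten: ΔL = 4.65×10⁻⁶ × 0.4585 m × 164.3 = 3.5029×10⁻⁴ m = 0.35029 mm
difference = 1.3334 − 0.35029 = 0.98311 mm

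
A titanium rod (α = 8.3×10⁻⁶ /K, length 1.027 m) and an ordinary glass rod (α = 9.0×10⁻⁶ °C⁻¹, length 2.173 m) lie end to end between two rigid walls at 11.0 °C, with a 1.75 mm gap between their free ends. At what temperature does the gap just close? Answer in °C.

T = 73.3 °C

α₁L₁ = 8.5241×10⁻⁶ m/K, α₂L₂ = 1.9557×10⁻⁵ m/K → total 2.80811×10⁻⁵ m/K
ΔT = g/(α₁L₁+α₂L₂) = 1.75×10⁻³ / 2.80811×10⁻⁵ = 62.319 K
T = 11.0 + 62.319 = 73.319 °C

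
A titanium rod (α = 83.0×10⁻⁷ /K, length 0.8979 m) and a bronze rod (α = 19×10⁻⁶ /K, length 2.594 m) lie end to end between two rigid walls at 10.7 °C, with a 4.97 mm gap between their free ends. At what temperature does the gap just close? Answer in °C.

α₁L₁ = 7.45257×10⁻⁶ m/K, α₂L₂ = 4.9286×10⁻⁵ m/K → total 5.673857×10⁻⁵ m/K
ΔT = g/(α₁L₁+α₂L₂) = 4.97×10⁻³ / 5.673857×10⁻⁵ = 87.595 K
T = 10.7 + 87.595 = 98.295 °C

T = 98.3 °C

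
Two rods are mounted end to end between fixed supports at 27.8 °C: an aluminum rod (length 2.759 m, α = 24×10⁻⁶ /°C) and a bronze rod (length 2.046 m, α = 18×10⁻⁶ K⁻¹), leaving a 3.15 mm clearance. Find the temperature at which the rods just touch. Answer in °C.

Gap closes when ΔL₁ + ΔL₂ = 3.15 mm = 3.15×10⁻³ m
(α₁L₁ + α₂L₂)ΔT = g
α₁L₁ + α₂L₂ = 24×10⁻⁶×2.759 + 18×10⁻⁶×2.046 = 1.03044×10⁻⁴ m/K
ΔT = 3.15×10⁻³ / 1.03044×10⁻⁴ = 30.569 K
T = 27.8 + 30.569 = 58.369 °C

T = 58.4 °C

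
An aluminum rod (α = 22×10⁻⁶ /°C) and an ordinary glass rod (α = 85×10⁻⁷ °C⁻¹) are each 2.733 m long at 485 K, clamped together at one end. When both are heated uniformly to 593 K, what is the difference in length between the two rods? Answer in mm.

3.98 mm

ΔT = 108 K
aluminum: ΔL = 22×10⁻⁶ × 2.733 m × 108 = 6.4936×10⁻³ m = 6.4936 mm
ordinary glass: ΔL = 85×10⁻⁷ × 2.733 m × 108 = 2.5089×10⁻³ m = 2.5089 mm
difference = 6.4936 − 2.5089 = 3.9847 mm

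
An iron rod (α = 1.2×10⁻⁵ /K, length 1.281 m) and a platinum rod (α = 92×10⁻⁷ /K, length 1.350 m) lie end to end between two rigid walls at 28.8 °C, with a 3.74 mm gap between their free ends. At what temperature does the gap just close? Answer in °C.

Gap closes when ΔL₁ + ΔL₂ = 3.74 mm = 3.74×10⁻³ m
(α₁L₁ + α₂L₂)ΔT = g
α₁L₁ + α₂L₂ = 1.2×10⁻⁵×1.281 + 92×10⁻⁷×1.350 = 2.7792×10⁻⁵ m/K
ΔT = 3.74×10⁻³ / 2.7792×10⁻⁵ = 134.57 K
T = 28.8 + 134.57 = 163.37 °C

T = 163 °C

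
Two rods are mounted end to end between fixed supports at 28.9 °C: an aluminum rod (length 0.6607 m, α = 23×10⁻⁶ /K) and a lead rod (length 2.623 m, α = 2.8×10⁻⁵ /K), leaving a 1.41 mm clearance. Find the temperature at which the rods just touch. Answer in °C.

T = 44.8 °C

Gap closes when ΔL₁ + ΔL₂ = 1.41 mm = 1.41×10⁻³ m
(α₁L₁ + α₂L₂)ΔT = g
α₁L₁ + α₂L₂ = 23×10⁻⁶×0.6607 + 2.8×10⁻⁵×2.623 = 8.86401×10⁻⁵ m/K
ΔT = 1.41×10⁻³ / 8.86401×10⁻⁵ = 15.907 K
T = 28.9 + 15.907 = 44.807 °C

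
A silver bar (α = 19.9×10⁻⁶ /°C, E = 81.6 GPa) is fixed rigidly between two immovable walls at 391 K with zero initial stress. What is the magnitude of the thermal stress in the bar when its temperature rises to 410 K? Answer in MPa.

Fully constrained: the free strain ε = αΔT is blocked, so σ = Eε = EαΔT.
|ΔT| = 19 K
σ = 81.6×10⁹ × 19.9×10⁻⁶ × 19 = 3.09×10⁷ Pa

σ = 30.9 MPa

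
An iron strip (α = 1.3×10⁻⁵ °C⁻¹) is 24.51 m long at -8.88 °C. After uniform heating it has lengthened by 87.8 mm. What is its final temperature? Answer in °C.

ΔL = αL₀ΔT ⇒ ΔT = ΔL / (αL₀)
ΔT = 87.8×10⁻³ m / (1.3×10⁻⁵ × 24.51 m) = 275.55 K
T = -8.88 + 275.55 = 266.67 °C

T = 267 °C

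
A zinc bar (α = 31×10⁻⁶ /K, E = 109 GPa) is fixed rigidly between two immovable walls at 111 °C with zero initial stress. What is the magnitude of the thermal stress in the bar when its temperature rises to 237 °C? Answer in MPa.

Fully constrained: the free strain ε = αΔT is blocked, so σ = Eε = EαΔT.
|ΔT| = 126 K
σ = 109×10⁹ × 31×10⁻⁶ × 126 = 4.26×10⁸ Pa

σ = 426 MPa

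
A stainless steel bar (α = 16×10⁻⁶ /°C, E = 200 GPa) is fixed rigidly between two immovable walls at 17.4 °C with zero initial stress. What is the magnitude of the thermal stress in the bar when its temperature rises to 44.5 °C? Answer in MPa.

Fully constrained: the free strain ε = αΔT is blocked, so σ = Eε = EαΔT.
|ΔT| = 27.1 K
σ = 200×10⁹ × 16×10⁻⁶ × 27.1 = 8.67×10⁷ Pa

σ = 86.7 MPa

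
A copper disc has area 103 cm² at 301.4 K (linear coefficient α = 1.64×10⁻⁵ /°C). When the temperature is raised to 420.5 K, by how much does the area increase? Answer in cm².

ΔA = 0.402 cm²

Area coefficient ≈ 2α; |ΔT| = 119.1 K
ΔA = 2αA₀ΔT = 2(1.64×10⁻⁵)(103)(119.1) = 0.402 cm²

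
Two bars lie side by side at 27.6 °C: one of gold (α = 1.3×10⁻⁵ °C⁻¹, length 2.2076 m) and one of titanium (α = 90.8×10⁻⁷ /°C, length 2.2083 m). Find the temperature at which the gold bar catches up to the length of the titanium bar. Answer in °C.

T = 108.5 °C

Equal length when α₁L₁ΔT − α₂L₂ΔT = L₂ − L₁ = 7.00×10⁻⁴ m
α₁L₁ = 2.86988×10⁻⁵, α₂L₂ = 2.0051364×10⁻⁵ → Δ(αL) = 8.647436×10⁻⁶ m/K
ΔT = 7.00×10⁻⁴ / 8.647436×10⁻⁶ = 80.949 K, so T = 27.6 + 80.949 = 108.549 °C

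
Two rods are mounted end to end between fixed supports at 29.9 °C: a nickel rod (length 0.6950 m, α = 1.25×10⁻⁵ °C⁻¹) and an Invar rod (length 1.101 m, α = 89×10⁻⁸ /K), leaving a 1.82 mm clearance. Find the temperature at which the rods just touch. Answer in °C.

Gap closes when ΔL₁ + ΔL₂ = 1.82 mm = 1.82×10⁻³ m
(α₁L₁ + α₂L₂)ΔT = g
α₁L₁ + α₂L₂ = 1.25×10⁻⁵×0.6950 + 89×10⁻⁸×1.101 = 9.66739×10⁻⁶ m/K
ΔT = 1.82×10⁻³ / 9.66739×10⁻⁶ = 188.26 K
T = 29.9 + 188.26 = 218.16 °C

T = 218 °C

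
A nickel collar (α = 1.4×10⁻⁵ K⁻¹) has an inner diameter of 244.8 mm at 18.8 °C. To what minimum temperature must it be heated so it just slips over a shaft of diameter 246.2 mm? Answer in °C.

Required Δd = 246.2 − 244.8 = 1.4 mm
Δd = αd₀ΔT ⇒ ΔT = Δd/(αd₀) = 1.4 / (1.4×10⁻⁵ × 244.8) = 408.50 K
T_min = 18.8 + 408.50 = 427.30 °C

T = 427 °C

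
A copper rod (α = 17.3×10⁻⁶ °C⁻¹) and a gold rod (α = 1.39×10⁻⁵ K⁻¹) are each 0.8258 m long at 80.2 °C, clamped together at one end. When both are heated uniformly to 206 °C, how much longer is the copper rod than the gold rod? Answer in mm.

0.353 mm

ΔT = 125.8 K
copper: ΔL = 17.3×10⁻⁶ × 0.8258 m × 125.8 = 1.7972×10⁻³ m = 1.7972 mm
gold: ΔL = 1.39×10⁻⁵ × 0.8258 m × 125.8 = 1.4440×10⁻³ m = 1.4440 mm
difference = 1.7972 − 1.4440 = 0.3532 mm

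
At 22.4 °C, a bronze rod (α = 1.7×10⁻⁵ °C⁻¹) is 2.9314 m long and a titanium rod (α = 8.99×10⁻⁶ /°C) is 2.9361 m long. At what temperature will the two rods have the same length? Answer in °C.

Equal length when α₁L₁ΔT − α₂L₂ΔT = L₂ − L₁ = 4.70×10⁻³ m
α₁L₁ = 4.98338×10⁻⁵, α₂L₂ = 2.6395539×10⁻⁵ → Δ(αL) = 2.3438261×10⁻⁵ m/K
ΔT = 4.70×10⁻³ / 2.3438261×10⁻⁵ = 200.527 K, so T = 22.4 + 200.527 = 222.927 °C

T = 222.9 °C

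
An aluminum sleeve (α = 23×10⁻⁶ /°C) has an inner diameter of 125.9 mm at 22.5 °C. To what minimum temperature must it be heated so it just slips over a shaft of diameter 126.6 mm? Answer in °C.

Required Δd = 126.6 − 125.9 = 0.7 mm
Δd = αd₀ΔT ⇒ ΔT = Δd/(αd₀) = 0.7 / (23×10⁻⁶ × 125.9) = 241.74 K
T_min = 22.5 + 241.74 = 264.24 °C

T = 264 °C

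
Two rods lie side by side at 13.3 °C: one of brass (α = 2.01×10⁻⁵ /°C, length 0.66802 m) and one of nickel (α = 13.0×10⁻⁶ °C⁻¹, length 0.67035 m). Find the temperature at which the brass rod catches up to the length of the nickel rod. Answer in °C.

L₁(1 + α₁ΔT) = L₂(1 + α₂ΔT) ⇒ ΔT = (L₂ − L₁)/(α₁L₁ − α₂L₂)
L₂ − L₁ = 0.67035 − 0.66802 = 2.33×10⁻³ m
α₁L₁ − α₂L₂ = 2.01×10⁻⁵×0.66802 − 13.0×10⁻⁶×0.67035 = 4.712652×10⁻⁶ m/K
ΔT = 2.33×10⁻³ / 4.712652×10⁻⁶ = 494.414 K
T = 13.3 + 494.414 = 507.714 °C

T = 507.7 °C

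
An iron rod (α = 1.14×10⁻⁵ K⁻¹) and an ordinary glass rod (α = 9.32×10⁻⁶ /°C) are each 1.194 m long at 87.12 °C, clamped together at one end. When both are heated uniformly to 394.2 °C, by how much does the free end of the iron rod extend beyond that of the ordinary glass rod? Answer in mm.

0.763 mm

ΔT = 307.08 K
iron: ΔL = 1.14×10⁻⁵ × 1.194 m × 307.08 = 4.1799×10⁻³ m = 4.1799 mm
ordinary glass: ΔL = 9.32×10⁻⁶ × 1.194 m × 307.08 = 3.4172×10⁻³ m = 3.4172 mm
difference = 4.1799 − 3.4172 = 0.7627 mm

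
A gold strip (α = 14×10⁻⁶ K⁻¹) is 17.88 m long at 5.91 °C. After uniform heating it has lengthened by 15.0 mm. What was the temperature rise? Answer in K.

ΔT = 59.9 K

ΔL = αL₀ΔT ⇒ ΔT = ΔL / (αL₀)
ΔT = 15.0×10⁻³ m / (14×10⁻⁶ × 17.88 m) = 59.923 K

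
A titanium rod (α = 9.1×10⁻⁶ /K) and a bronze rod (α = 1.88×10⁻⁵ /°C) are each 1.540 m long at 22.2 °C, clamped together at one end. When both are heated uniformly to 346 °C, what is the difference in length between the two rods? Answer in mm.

ΔT = 323.8 K
titanium: ΔL = 9.1×10⁻⁶ × 1.540 m × 323.8 = 4.5377×10⁻³ m = 4.5377 mm
bronze: ΔL = 1.88×10⁻⁵ × 1.540 m × 323.8 = 9.3747×10⁻³ m = 9.3747 mm
difference = 9.3747 − 4.5377 = 4.8370 mm

4.84 mm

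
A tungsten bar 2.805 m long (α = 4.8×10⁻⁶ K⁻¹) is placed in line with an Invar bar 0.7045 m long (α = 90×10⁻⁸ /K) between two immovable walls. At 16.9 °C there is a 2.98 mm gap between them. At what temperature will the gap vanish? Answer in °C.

Gap closes when ΔL₁ + ΔL₂ = 2.98 mm = 2.98×10⁻³ m
(α₁L₁ + α₂L₂)ΔT = g
α₁L₁ + α₂L₂ = 4.8×10⁻⁶×2.805 + 90×10⁻⁸×0.7045 = 1.409805×10⁻⁵ m/K
ΔT = 2.98×10⁻³ / 1.409805×10⁻⁵ = 211.38 K
T = 16.9 + 211.38 = 228.28 °C

T = 228 °C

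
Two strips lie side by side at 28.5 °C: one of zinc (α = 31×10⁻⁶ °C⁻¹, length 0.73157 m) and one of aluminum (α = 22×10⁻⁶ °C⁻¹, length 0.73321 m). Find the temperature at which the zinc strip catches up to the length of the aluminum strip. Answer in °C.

T = 279.0 °C

L₁(1 + α₁ΔT) = L₂(1 + α₂ΔT) ⇒ ΔT = (L₂ − L₁)/(α₁L₁ − α₂L₂)
L₂ − L₁ = 0.73321 − 0.73157 = 1.64×10⁻³ m
α₁L₁ − α₂L₂ = 31×10⁻⁶×0.73157 − 22×10⁻⁶×0.73321 = 6.54805×10⁻⁶ m/K
ΔT = 1.64×10⁻³ / 6.54805×10⁻⁶ = 250.456 K
T = 28.5 + 250.456 = 278.956 °C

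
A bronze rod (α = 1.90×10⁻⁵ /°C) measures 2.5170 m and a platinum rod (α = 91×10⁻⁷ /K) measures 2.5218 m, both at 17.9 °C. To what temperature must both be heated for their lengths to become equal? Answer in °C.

T = 210.9 °C

L₁(1 + α₁ΔT) = L₂(1 + α₂ΔT) ⇒ ΔT = (L₂ − L₁)/(α₁L₁ − α₂L₂)
L₂ − L₁ = 2.5218 − 2.5170 = 4.80×10⁻³ m
α₁L₁ − α₂L₂ = 1.90×10⁻⁵×2.5170 − 91×10⁻⁷×2.5218 = 2.487462×10⁻⁵ m/K
ΔT = 4.80×10⁻³ / 2.487462×10⁻⁵ = 192.968 K
T = 17.9 + 192.968 = 210.868 °C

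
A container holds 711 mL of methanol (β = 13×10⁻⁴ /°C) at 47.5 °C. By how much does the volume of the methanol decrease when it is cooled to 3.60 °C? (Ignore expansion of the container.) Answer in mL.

|ΔT| = |3.60 − 47.5| = 43.90 K
ΔV = βV₀ΔT = (13×10⁻⁴)(711)(43.90) = 40.6 mL

ΔV = 40.6 mL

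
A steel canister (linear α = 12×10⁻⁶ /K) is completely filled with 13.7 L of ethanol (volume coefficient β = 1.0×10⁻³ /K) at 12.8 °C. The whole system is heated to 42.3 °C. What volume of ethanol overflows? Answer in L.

0.390 L

The canister also expands: β_container ≈ 3α = 3.6×10⁻⁵ /K
Net overflow = V₀(β_liq − 3α_cont)ΔT
β − 3α = 1.00×10⁻³ − 3.6×10⁻⁵ = 9.64×10⁻⁴ /K; ΔT = 29.5 K
ΔV = 13.7 × 9.64×10⁻⁴ × 29.5 = 0.390 L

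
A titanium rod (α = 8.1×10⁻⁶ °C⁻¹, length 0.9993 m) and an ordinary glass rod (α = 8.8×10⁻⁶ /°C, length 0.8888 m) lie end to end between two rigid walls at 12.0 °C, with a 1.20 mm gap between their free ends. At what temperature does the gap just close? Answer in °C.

T = 87.4 °C

α₁L₁ = 8.09433×10⁻⁶ m/K, α₂L₂ = 7.82144×10⁻⁶ m/K → total 1.591577×10⁻⁵ m/K
ΔT = g/(α₁L₁+α₂L₂) = 1.20×10⁻³ / 1.591577×10⁻⁵ = 75.397 K
T = 12.0 + 75.397 = 87.397 °C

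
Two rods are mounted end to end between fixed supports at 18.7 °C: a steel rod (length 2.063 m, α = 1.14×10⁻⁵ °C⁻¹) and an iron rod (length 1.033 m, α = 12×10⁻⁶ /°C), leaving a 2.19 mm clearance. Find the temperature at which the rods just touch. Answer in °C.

T = 79.7 °C

α₁L₁ = 2.35182×10⁻⁵ m/K, α₂L₂ = 1.2396×10⁻⁵ m/K → total 3.59142×10⁻⁵ m/K
ΔT = g/(α₁L₁+α₂L₂) = 2.19×10⁻³ / 3.59142×10⁻⁵ = 60.979 K
T = 18.7 + 60.979 = 79.679 °C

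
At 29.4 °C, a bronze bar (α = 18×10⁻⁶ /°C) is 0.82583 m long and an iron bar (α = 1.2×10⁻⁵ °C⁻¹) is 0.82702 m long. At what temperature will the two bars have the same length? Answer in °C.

L₁(1 + α₁ΔT) = L₂(1 + α₂ΔT) ⇒ ΔT = (L₂ − L₁)/(α₁L₁ − α₂L₂)
L₂ − L₁ = 0.82702 − 0.82583 = 1.19×10⁻³ m
α₁L₁ − α₂L₂ = 18×10⁻⁶×0.82583 − 1.2×10⁻⁵×0.82702 = 4.9407×10⁻⁶ m/K
ΔT = 1.19×10⁻³ / 4.9407×10⁻⁶ = 240.857 K
T = 29.4 + 240.857 = 270.257 °C

T = 270.3 °C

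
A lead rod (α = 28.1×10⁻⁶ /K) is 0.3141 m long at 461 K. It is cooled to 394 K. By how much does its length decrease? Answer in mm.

|ΔT| = |394 − 461| = 67 K
ΔL = αL₀ΔT = (28.1×10⁻⁶)(0.3141)(67) = 5.91×10⁻⁴ m

ΔL = 0.591 mm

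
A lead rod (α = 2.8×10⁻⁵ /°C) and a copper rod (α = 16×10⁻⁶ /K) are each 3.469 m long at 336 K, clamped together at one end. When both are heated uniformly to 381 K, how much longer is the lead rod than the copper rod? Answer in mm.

ΔT = 45 K
lead: ΔL = 2.8×10⁻⁵ × 3.469 m × 45 = 4.3709×10⁻³ m = 4.3709 mm
copper: ΔL = 16×10⁻⁶ × 3.469 m × 45 = 2.4977×10⁻³ m = 2.4977 mm
difference = 4.3709 − 2.4977 = 1.8732 mm

1.87 mm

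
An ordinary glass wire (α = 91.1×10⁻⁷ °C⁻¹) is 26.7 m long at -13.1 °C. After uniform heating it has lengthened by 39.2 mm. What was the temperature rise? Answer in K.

ΔT = 161 K

ΔL = αL₀ΔT ⇒ ΔT = ΔL / (αL₀)
ΔT = 39.2×10⁻³ m / (91.1×10⁻⁷ × 26.7 m) = 161.16 K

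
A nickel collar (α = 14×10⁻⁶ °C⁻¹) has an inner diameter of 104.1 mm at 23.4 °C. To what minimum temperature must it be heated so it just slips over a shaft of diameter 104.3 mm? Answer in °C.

Required Δd = 104.3 − 104.1 = 0.2 mm
Δd = αd₀ΔT ⇒ ΔT = Δd/(αd₀) = 0.2 / (14×10⁻⁶ × 104.1) = 137.23 K
T_min = 23.4 + 137.23 = 160.63 °C

T = 161 °C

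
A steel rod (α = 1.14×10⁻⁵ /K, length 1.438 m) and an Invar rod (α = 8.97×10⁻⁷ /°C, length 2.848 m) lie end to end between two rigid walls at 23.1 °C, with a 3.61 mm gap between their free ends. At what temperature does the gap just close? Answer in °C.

T = 214 °C

α₁L₁ = 1.63932×10⁻⁵ m/K, α₂L₂ = 2.554656×10⁻⁶ m/K → total 1.8947856×10⁻⁵ m/K
ΔT = g/(α₁L₁+α₂L₂) = 3.61×10⁻³ / 1.8947856×10⁻⁵ = 190.52 K
T = 23.1 + 190.52 = 213.62 °C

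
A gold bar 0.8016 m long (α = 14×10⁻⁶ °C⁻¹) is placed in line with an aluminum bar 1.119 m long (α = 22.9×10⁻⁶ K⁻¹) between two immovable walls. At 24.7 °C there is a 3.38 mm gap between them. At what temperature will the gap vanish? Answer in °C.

Gap closes when ΔL₁ + ΔL₂ = 3.38 mm = 3.38×10⁻³ m
(α₁L₁ + α₂L₂)ΔT = g
α₁L₁ + α₂L₂ = 14×10⁻⁶×0.8016 + 22.9×10⁻⁶×1.119 = 3.68475×10⁻⁵ m/K
ΔT = 3.38×10⁻³ / 3.68475×10⁻⁵ = 91.73 K
T = 24.7 + 91.73 = 116.43 °C

T = 116 °C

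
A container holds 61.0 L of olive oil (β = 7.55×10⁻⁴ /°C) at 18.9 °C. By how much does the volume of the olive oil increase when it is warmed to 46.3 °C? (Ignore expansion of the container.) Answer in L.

|ΔT| = |46.3 − 18.9| = 27.4 K
ΔV = βV₀ΔT = (7.55×10⁻⁴)(61.0)(27.4) = 1.26 L

ΔV = 1.26 L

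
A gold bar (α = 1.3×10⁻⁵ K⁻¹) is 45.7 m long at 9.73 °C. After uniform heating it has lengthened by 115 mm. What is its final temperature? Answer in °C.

T = 203 °C

ΔL = αL₀ΔT ⇒ ΔT = ΔL / (αL₀)
ΔT = 115×10⁻³ m / (1.3×10⁻⁵ × 45.7 m) = 193.57 K
T = 9.73 + 193.57 = 203.30 °C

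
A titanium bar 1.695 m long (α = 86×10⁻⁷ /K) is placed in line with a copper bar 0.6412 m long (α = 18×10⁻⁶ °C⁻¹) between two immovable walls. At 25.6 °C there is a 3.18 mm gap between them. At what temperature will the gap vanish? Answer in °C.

Gap closes when ΔL₁ + ΔL₂ = 3.18 mm = 3.18×10⁻³ m
(α₁L₁ + α₂L₂)ΔT = g
α₁L₁ + α₂L₂ = 86×10⁻⁷×1.695 + 18×10⁻⁶×0.6412 = 2.61186×10⁻⁵ m/K
ΔT = 3.18×10⁻³ / 2.61186×10⁻⁵ = 121.75 K
T = 25.6 + 121.75 = 147.35 °C

T = 147 °C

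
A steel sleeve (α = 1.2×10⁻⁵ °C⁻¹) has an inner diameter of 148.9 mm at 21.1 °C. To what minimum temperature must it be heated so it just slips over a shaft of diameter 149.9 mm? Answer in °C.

Required Δd = 149.9 − 148.9 = 1.0 mm
Δd = αd₀ΔT ⇒ ΔT = Δd/(αd₀) = 1.0 / (1.2×10⁻⁵ × 148.9) = 559.66 K
T_min = 21.1 + 559.66 = 580.76 °C

T = 581 °C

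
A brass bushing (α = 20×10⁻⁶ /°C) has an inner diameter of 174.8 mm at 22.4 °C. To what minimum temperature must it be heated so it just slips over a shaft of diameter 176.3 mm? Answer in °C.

T = 451 °C

Required Δd = 176.3 − 174.8 = 1.5 mm
Δd = αd₀ΔT ⇒ ΔT = Δd/(αd₀) = 1.5 / (20×10⁻⁶ × 174.8) = 429.06 K
T_min = 22.4 + 429.06 = 451.46 °C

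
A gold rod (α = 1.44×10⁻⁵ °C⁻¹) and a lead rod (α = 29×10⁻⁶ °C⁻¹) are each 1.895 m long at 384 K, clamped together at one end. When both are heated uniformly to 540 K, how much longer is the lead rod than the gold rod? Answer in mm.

ΔT = 156 K
gold: ΔL = 1.44×10⁻⁵ × 1.895 m × 156 = 4.2569×10⁻³ m = 4.2569 mm
lead: ΔL = 29×10⁻⁶ × 1.895 m × 156 = 8.5730×10⁻³ m = 8.5730 mm
difference = 8.5730 − 4.2569 = 4.3161 mm

4.32 mm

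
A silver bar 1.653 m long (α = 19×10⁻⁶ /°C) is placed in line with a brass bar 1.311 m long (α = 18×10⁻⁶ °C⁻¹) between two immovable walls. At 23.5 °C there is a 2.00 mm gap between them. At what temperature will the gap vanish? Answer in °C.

Gap closes when ΔL₁ + ΔL₂ = 2.00 mm = 2.00×10⁻³ m
(α₁L₁ + α₂L₂)ΔT = g
α₁L₁ + α₂L₂ = 19×10⁻⁶×1.653 + 18×10⁻⁶×1.311 = 5.5005×10⁻⁵ m/K
ΔT = 2.00×10⁻³ / 5.5005×10⁻⁵ = 36.360 K
T = 23.5 + 36.360 = 59.860 °C

T = 59.9 °C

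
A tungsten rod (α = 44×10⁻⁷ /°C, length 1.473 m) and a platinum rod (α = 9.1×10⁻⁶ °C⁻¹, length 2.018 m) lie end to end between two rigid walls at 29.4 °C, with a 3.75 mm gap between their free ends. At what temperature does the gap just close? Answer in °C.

α₁L₁ = 6.4812×10⁻⁶ m/K, α₂L₂ = 1.83638×10⁻⁵ m/K → total 2.4845×10⁻⁵ m/K
ΔT = g/(α₁L₁+α₂L₂) = 3.75×10⁻³ / 2.4845×10⁻⁵ = 150.94 K
T = 29.4 + 150.94 = 180.34 °C

T = 180 °C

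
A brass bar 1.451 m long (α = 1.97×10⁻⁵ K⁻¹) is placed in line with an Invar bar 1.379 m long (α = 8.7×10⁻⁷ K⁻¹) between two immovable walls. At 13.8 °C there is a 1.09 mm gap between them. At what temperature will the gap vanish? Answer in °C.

T = 50.4 °C

α₁L₁ = 2.85847×10⁻⁵ m/K, α₂L₂ = 1.19973×10⁻⁶ m/K → total 2.978443×10⁻⁵ m/K
ΔT = g/(α₁L₁+α₂L₂) = 1.09×10⁻³ / 2.978443×10⁻⁵ = 36.596 K
T = 13.8 + 36.596 = 50.396 °C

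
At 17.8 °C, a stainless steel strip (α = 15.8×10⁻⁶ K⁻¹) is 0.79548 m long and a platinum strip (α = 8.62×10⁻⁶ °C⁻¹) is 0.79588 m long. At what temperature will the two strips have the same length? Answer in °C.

T = 87.88 °C

L₁(1 + α₁ΔT) = L₂(1 + α₂ΔT) ⇒ ΔT = (L₂ − L₁)/(α₁L₁ − α₂L₂)
L₂ − L₁ = 0.79588 − 0.79548 = 4.00×10⁻⁴ m
α₁L₁ − α₂L₂ = 15.8×10⁻⁶×0.79548 − 8.62×10⁻⁶×0.79588 = 5.7080984×10⁻⁶ m/K
ΔT = 4.00×10⁻⁴ / 5.7080984×10⁻⁶ = 70.0759 K
T = 17.8 + 70.0759 = 87.8759 °C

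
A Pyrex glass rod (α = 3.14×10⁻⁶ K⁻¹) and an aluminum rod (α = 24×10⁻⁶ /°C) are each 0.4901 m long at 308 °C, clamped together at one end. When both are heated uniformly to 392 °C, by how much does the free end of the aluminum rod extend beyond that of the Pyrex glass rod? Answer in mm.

ΔT = 84 K
Pyrex glass: ΔL = 3.14×10⁻⁶ × 0.4901 m × 84 = 1.2927×10⁻⁴ m = 0.12927 mm
aluminum: ΔL = 24×10⁻⁶ × 0.4901 m × 84 = 9.8804×10⁻⁴ m = 0.98804 mm
difference = 0.98804 − 0.12927 = 0.85877 mm

0.859 mm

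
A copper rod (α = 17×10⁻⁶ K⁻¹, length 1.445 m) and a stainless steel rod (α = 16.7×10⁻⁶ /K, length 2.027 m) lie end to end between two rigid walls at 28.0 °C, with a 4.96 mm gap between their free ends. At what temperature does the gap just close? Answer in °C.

Gap closes when ΔL₁ + ΔL₂ = 4.96 mm = 4.96×10⁻³ m
(α₁L₁ + α₂L₂)ΔT = g
α₁L₁ + α₂L₂ = 17×10⁻⁶×1.445 + 16.7×10⁻⁶×2.027 = 5.84159×10⁻⁵ m/K
ΔT = 4.96×10⁻³ / 5.84159×10⁻⁵ = 84.91 K
T = 28.0 + 84.91 = 112.91 °C

T = 113 °C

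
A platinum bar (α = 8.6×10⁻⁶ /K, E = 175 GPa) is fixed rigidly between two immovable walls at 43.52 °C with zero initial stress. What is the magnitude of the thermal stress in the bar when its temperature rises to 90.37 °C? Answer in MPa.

σ = 70.5 MPa

Fully constrained: the free strain ε = αΔT is blocked, so σ = Eε = EαΔT.
|ΔT| = 46.85 K
σ = 175×10⁹ × 8.6×10⁻⁶ × 46.85 = 7.05×10⁷ Pa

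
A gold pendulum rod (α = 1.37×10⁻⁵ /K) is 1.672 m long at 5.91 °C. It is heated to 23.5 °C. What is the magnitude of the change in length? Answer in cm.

ΔL = 0.0403 cm

|ΔT| = |23.5 − 5.91| = 17.59 K
ΔL = αL₀ΔT = (1.37×10⁻⁵)(1.672)(17.59) = 4.03×10⁻⁴ m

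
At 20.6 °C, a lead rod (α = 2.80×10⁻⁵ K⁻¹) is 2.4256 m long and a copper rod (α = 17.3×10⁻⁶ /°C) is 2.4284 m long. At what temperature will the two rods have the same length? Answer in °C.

T = 128.7 °C

Equal length when α₁L₁ΔT − α₂L₂ΔT = L₂ − L₁ = 2.80×10⁻³ m
α₁L₁ = 6.79168×10⁻⁵, α₂L₂ = 4.201132×10⁻⁵ → Δ(αL) = 2.590548×10⁻⁵ m/K
ΔT = 2.80×10⁻³ / 2.590548×10⁻⁵ = 108.085 K, so T = 20.6 + 108.085 = 128.685 °C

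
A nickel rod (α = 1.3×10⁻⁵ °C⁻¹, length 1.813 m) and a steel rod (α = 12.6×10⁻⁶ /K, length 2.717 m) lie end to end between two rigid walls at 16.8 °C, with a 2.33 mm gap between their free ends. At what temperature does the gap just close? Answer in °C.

T = 57.1 °C

Gap closes when ΔL₁ + ΔL₂ = 2.33 mm = 2.33×10⁻³ m
(α₁L₁ + α₂L₂)ΔT = g
α₁L₁ + α₂L₂ = 1.3×10⁻⁵×1.813 + 12.6×10⁻⁶×2.717 = 5.78032×10⁻⁵ m/K
ΔT = 2.33×10⁻³ / 5.78032×10⁻⁵ = 40.309 K
T = 16.8 + 40.309 = 57.109 °C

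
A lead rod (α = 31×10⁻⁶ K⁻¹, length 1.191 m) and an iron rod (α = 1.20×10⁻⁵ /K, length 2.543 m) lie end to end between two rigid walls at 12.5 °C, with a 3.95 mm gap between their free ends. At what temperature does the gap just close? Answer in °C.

α₁L₁ = 3.6921×10⁻⁵ m/K, α₂L₂ = 3.0516×10⁻⁵ m/K → total 6.7437×10⁻⁵ m/K
ΔT = g/(α₁L₁+α₂L₂) = 3.95×10⁻³ / 6.7437×10⁻⁵ = 58.573 K
T = 12.5 + 58.573 = 71.073 °C

T = 71.1 °C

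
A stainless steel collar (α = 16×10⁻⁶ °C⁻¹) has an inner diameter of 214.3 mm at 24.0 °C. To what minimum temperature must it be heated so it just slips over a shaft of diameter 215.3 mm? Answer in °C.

T = 316 °C

Required Δd = 215.3 − 214.3 = 1.0 mm
Δd = αd₀ΔT ⇒ ΔT = Δd/(αd₀) = 1.0 / (16×10⁻⁶ × 214.3) = 291.65 K
T_min = 24.0 + 291.65 = 315.65 °C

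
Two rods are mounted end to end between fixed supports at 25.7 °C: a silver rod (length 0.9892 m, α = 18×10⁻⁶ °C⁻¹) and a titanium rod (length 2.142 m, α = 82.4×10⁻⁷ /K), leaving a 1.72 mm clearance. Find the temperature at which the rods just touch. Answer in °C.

T = 74.2 °C

α₁L₁ = 1.78056×10⁻⁵ m/K, α₂L₂ = 1.765008×10⁻⁵ m/K → total 3.545568×10⁻⁵ m/K
ΔT = g/(α₁L₁+α₂L₂) = 1.72×10⁻³ / 3.545568×10⁻⁵ = 48.511 K
T = 25.7 + 48.511 = 74.211 °C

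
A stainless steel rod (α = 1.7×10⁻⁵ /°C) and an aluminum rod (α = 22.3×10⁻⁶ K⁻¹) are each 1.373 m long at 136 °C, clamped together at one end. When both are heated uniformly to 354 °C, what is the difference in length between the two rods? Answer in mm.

1.59 mm

ΔT = 218 K
stainless steel: ΔL = 1.7×10⁻⁵ × 1.373 m × 218 = 5.0883×10⁻³ m = 5.0883 mm
aluminum: ΔL = 22.3×10⁻⁶ × 1.373 m × 218 = 6.6747×10⁻³ m = 6.6747 mm
difference = 6.6747 − 5.0883 = 1.5864 mm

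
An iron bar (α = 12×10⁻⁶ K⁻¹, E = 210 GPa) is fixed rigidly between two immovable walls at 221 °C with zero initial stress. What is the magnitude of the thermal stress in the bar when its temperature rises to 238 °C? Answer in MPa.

Fully constrained: the free strain ε = αΔT is blocked, so σ = Eε = EαΔT.
|ΔT| = 17 K
σ = 210×10⁹ × 12×10⁻⁶ × 17 = 4.28×10⁷ Pa

σ = 42.8 MPa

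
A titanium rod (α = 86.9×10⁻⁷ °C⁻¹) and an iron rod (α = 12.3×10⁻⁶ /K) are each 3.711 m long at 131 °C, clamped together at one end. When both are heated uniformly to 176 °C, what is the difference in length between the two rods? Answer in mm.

ΔT = 45 K
titanium: ΔL = 86.9×10⁻⁷ × 3.711 m × 45 = 1.4512×10⁻³ m = 1.4512 mm
iron: ΔL = 12.3×10⁻⁶ × 3.711 m × 45 = 2.0540×10⁻³ m = 2.0540 mm
difference = 2.0540 − 1.4512 = 0.6028 mm

0.603 mm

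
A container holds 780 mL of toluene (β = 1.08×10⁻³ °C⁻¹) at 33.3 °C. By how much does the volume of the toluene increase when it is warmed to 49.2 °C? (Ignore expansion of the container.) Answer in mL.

|ΔT| = |49.2 − 33.3| = 15.9 K
ΔV = βV₀ΔT = (1.08×10⁻³)(780)(15.9) = 13.4 mL

ΔV = 13.4 mL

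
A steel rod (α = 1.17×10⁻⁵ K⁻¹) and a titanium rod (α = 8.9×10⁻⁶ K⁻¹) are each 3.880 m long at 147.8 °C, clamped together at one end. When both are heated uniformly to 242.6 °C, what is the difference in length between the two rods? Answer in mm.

1.03 mm

ΔT = 94.8 K
steel: ΔL = 1.17×10⁻⁵ × 3.880 m × 94.8 = 4.3035×10⁻³ m = 4.3035 mm
titanium: ΔL = 8.9×10⁻⁶ × 3.880 m × 94.8 = 3.2736×10⁻³ m = 3.2736 mm
difference = 4.3035 − 3.2736 = 1.0299 mm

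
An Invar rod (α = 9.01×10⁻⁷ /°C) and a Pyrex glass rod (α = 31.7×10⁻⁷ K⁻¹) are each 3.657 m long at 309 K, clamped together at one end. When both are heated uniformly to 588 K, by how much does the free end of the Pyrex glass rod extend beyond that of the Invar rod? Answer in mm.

2.32 mm

ΔT = 279 K
Invar: ΔL = 9.01×10⁻⁷ × 3.657 m × 279 = 9.1929×10⁻⁴ m = 0.91929 mm
Pyrex glass: ΔL = 31.7×10⁻⁷ × 3.657 m × 279 = 3.2344×10⁻³ m = 3.2344 mm
difference = 3.2344 − 0.91929 = 2.31511 mm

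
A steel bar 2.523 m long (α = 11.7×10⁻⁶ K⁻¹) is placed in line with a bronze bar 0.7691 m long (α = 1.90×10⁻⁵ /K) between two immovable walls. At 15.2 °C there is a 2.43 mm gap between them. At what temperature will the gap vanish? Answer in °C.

T = 70.3 °C

Gap closes when ΔL₁ + ΔL₂ = 2.43 mm = 2.43×10⁻³ m
(α₁L₁ + α₂L₂)ΔT = g
α₁L₁ + α₂L₂ = 11.7×10⁻⁶×2.523 + 1.90×10⁻⁵×0.7691 = 4.4132×10⁻⁵ m/K
ΔT = 2.43×10⁻³ / 4.4132×10⁻⁵ = 55.062 K
T = 15.2 + 55.062 = 70.262 °C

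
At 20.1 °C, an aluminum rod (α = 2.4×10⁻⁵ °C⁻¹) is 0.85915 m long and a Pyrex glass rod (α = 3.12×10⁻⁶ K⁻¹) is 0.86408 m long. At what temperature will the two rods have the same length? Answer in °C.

L₁(1 + α₁ΔT) = L₂(1 + α₂ΔT) ⇒ ΔT = (L₂ − L₁)/(α₁L₁ − α₂L₂)
L₂ − L₁ = 0.86408 − 0.85915 = 4.93×10⁻³ m
α₁L₁ − α₂L₂ = 2.4×10⁻⁵×0.85915 − 3.12×10⁻⁶×0.86408 = 1.79236704×10⁻⁵ m/K
ΔT = 4.93×10⁻³ / 1.79236704×10⁻⁵ = 275.055 K
T = 20.1 + 275.055 = 295.155 °C

T = 295.2 °C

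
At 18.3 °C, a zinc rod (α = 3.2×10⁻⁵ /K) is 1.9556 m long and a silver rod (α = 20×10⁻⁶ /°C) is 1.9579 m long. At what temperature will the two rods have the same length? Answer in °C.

L₁(1 + α₁ΔT) = L₂(1 + α₂ΔT) ⇒ ΔT = (L₂ − L₁)/(α₁L₁ − α₂L₂)
L₂ − L₁ = 1.9579 − 1.9556 = 2.30×10⁻³ m
α₁L₁ − α₂L₂ = 3.2×10⁻⁵×1.9556 − 20×10⁻⁶×1.9579 = 2.34212×10⁻⁵ m/K
ΔT = 2.30×10⁻³ / 2.34212×10⁻⁵ = 98.202 K
T = 18.3 + 98.202 = 116.502 °C

T = 116.5 °C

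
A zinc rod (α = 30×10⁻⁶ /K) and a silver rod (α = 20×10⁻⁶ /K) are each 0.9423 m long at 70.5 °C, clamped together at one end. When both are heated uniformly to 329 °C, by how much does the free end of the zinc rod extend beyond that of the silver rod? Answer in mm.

2.44 mm

ΔT = 258.5 K
zinc: ΔL = 30×10⁻⁶ × 0.9423 m × 258.5 = 7.3075×10⁻³ m = 7.3075 mm
silver: ΔL = 20×10⁻⁶ × 0.9423 m × 258.5 = 4.8717×10⁻³ m = 4.8717 mm
difference = 7.3075 − 4.8717 = 2.4358 mm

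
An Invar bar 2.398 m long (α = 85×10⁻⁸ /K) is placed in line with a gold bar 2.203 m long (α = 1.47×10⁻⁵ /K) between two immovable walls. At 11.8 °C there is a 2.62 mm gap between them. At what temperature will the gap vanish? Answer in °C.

α₁L₁ = 2.0383×10⁻⁶ m/K, α₂L₂ = 3.23841×10⁻⁵ m/K → total 3.44224×10⁻⁵ m/K
ΔT = g/(α₁L₁+α₂L₂) = 2.62×10⁻³ / 3.44224×10⁻⁵ = 76.113 K
T = 11.8 + 76.113 = 87.913 °C

T = 87.9 °C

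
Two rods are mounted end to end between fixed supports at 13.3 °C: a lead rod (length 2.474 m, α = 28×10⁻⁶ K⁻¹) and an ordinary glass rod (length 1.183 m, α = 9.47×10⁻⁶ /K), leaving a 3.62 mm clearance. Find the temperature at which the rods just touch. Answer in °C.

Gap closes when ΔL₁ + ΔL₂ = 3.62 mm = 3.62×10⁻³ m
(α₁L₁ + α₂L₂)ΔT = g
α₁L₁ + α₂L₂ = 28×10⁻⁶×2.474 + 9.47×10⁻⁶×1.183 = 8.047501×10⁻⁵ m/K
ΔT = 3.62×10⁻³ / 8.047501×10⁻⁵ = 44.983 K
T = 13.3 + 44.983 = 58.283 °C

T = 58.3 °C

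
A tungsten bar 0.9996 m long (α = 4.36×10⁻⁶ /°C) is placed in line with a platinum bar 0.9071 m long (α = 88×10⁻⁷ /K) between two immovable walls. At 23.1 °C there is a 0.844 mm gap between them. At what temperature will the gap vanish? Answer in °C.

α₁L₁ = 4.358256×10⁻⁶ m/K, α₂L₂ = 7.98248×10⁻⁶ m/K → total 1.2340736×10⁻⁵ m/K
ΔT = g/(α₁L₁+α₂L₂) = 8.44×10⁻⁴ / 1.2340736×10⁻⁵ = 68.391 K
T = 23.1 + 68.391 = 91.491 °C

T = 91.5 °C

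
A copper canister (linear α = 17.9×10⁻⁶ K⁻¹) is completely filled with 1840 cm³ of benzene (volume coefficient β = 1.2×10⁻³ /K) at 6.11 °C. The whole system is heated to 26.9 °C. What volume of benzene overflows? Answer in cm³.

43.9 cm³

The canister also expands: β_container ≈ 3α = 5.37×10⁻⁵ /K
Net overflow = V₀(β_liq − 3α_cont)ΔT
β − 3α = 1.20×10⁻³ − 5.37×10⁻⁵ = 1.1463×10⁻³ /K; ΔT = 20.79 K
ΔV = 1840 × 1.1463×10⁻³ × 20.79 = 43.9 cm³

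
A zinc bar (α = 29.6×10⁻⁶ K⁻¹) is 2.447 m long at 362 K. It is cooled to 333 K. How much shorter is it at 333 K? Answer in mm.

ΔL = 2.10 mm

|ΔT| = |333 − 362| = 29 K
ΔL = αL₀ΔT = (29.6×10⁻⁶)(2.447)(29) = 2.10×10⁻³ m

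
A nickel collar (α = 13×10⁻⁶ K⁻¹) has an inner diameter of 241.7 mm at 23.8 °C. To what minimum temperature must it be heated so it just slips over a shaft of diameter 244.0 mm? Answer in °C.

T = 756 °C

Required Δd = 244.0 − 241.7 = 2.3 mm
Δd = αd₀ΔT ⇒ ΔT = Δd/(αd₀) = 2.3 / (13×10⁻⁶ × 241.7) = 731.99 K
T_min = 23.8 + 731.99 = 755.79 °C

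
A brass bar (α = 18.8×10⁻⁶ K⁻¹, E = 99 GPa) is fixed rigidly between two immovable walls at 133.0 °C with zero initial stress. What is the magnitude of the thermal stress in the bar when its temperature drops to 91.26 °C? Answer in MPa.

Fully constrained: the free strain ε = αΔT is blocked, so σ = Eε = EαΔT.
|ΔT| = 41.74 K
σ = 99.0×10⁹ × 18.8×10⁻⁶ × 41.74 = 7.77×10⁷ Pa

σ = 77.7 MPa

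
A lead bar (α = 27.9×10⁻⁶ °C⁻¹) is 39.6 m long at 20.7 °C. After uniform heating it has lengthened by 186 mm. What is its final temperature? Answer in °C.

T = 189 °C

ΔL = αL₀ΔT ⇒ ΔT = ΔL / (αL₀)
ΔT = 186×10⁻³ m / (27.9×10⁻⁶ × 39.6 m) = 168.35 K
T = 20.7 + 168.35 = 189.05 °C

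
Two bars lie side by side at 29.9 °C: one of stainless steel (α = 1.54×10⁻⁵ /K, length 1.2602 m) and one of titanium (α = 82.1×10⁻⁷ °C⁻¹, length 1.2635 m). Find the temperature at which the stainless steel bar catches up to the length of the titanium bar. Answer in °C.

L₁(1 + α₁ΔT) = L₂(1 + α₂ΔT) ⇒ ΔT = (L₂ − L₁)/(α₁L₁ − α₂L₂)
L₂ − L₁ = 1.2635 − 1.2602 = 3.30×10⁻³ m
α₁L₁ − α₂L₂ = 1.54×10⁻⁵×1.2602 − 82.1×10⁻⁷×1.2635 = 9.033745×10⁻⁶ m/K
ΔT = 3.30×10⁻³ / 9.033745×10⁻⁶ = 365.297 K
T = 29.9 + 365.297 = 395.197 °C

T = 395.2 °C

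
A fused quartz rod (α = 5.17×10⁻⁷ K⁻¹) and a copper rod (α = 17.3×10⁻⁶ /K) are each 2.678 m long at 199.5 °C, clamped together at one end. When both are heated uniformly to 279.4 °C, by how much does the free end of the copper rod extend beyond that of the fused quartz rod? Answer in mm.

ΔT = 79.9 K
fused quartz: ΔL = 5.17×10⁻⁷ × 2.678 m × 79.9 = 1.1062×10⁻⁴ m = 0.11062 mm
copper: ΔL = 17.3×10⁻⁶ × 2.678 m × 79.9 = 3.7017×10⁻³ m = 3.7017 mm
difference = 3.7017 − 0.11062 = 3.59108 mm

3.59 mm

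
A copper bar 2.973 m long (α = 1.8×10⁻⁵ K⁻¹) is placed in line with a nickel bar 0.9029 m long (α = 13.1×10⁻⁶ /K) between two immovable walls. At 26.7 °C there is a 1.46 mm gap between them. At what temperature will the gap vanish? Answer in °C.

Gap closes when ΔL₁ + ΔL₂ = 1.46 mm = 1.46×10⁻³ m
(α₁L₁ + α₂L₂)ΔT = g
α₁L₁ + α₂L₂ = 1.8×10⁻⁵×2.973 + 13.1×10⁻⁶×0.9029 = 6.534199×10⁻⁵ m/K
ΔT = 1.46×10⁻³ / 6.534199×10⁻⁵ = 22.344 K
T = 26.7 + 22.344 = 49.044 °C

T = 49.0 °C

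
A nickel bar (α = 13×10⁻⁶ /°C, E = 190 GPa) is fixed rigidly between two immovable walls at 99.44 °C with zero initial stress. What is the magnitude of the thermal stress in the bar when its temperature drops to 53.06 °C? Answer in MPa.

Fully constrained: the free strain ε = αΔT is blocked, so σ = Eε = EαΔT.
|ΔT| = 46.38 K
σ = 190×10⁹ × 13×10⁻⁶ × 46.38 = 1.15×10⁸ Pa

σ = 115 MPa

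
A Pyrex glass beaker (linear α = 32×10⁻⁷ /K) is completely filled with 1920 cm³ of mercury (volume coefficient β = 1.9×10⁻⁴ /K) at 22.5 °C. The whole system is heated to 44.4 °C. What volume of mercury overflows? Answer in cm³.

The beaker also expands: β_container ≈ 3α = 9.6×10⁻⁶ /K
Net overflow = V₀(β_liq − 3α_cont)ΔT
β − 3α = 1.90×10⁻⁴ − 9.6×10⁻⁶ = 1.804×10⁻⁴ /K; ΔT = 21.9 K
ΔV = 1920 × 1.804×10⁻⁴ × 21.9 = 7.59 cm³

7.59 cm³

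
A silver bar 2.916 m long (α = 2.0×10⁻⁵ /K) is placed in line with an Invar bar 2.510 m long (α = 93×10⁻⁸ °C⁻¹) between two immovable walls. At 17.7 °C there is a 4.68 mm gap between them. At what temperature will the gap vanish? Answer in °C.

T = 94.9 °C

α₁L₁ = 5.832×10⁻⁵ m/K, α₂L₂ = 2.3343×10⁻⁶ m/K → total 6.06543×10⁻⁵ m/K
ΔT = g/(α₁L₁+α₂L₂) = 4.68×10⁻³ / 6.06543×10⁻⁵ = 77.159 K
T = 17.7 + 77.159 = 94.859 °C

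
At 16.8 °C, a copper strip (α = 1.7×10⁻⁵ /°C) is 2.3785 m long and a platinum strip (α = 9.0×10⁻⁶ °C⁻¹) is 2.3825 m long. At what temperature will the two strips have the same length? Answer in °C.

Equal length when α₁L₁ΔT − α₂L₂ΔT = L₂ − L₁ = 4.00×10⁻³ m
α₁L₁ = 4.04345×10⁻⁵, α₂L₂ = 2.14425×10⁻⁵ → Δ(αL) = 1.8992×10⁻⁵ m/K
ΔT = 4.00×10⁻³ / 1.8992×10⁻⁵ = 210.615 K, so T = 16.8 + 210.615 = 227.415 °C

T = 227.4 °C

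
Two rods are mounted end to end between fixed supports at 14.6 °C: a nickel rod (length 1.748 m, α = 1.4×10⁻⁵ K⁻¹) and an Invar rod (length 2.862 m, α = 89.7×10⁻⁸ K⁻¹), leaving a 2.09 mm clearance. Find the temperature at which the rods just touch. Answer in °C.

T = 91.9 °C

Gap closes when ΔL₁ + ΔL₂ = 2.09 mm = 2.09×10⁻³ m
(α₁L₁ + α₂L₂)ΔT = g
α₁L₁ + α₂L₂ = 1.4×10⁻⁵×1.748 + 89.7×10⁻⁸×2.862 = 2.7039214×10⁻⁵ m/K
ΔT = 2.09×10⁻³ / 2.7039214×10⁻⁵ = 77.295 K
T = 14.6 + 77.295 = 91.895 °C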